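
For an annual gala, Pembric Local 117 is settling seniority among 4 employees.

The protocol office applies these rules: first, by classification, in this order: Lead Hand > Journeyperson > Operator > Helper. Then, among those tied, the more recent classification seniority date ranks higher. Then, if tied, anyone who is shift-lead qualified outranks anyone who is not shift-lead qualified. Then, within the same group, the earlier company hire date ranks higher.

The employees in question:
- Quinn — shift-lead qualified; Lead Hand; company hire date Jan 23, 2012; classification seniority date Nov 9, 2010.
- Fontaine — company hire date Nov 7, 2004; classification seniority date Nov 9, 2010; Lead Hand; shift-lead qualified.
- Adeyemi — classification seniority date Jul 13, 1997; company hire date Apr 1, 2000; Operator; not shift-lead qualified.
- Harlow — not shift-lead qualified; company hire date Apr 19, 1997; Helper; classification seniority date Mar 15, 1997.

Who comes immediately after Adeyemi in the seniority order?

By classification: Fontaine and Quinn (Lead Hand); then Adeyemi (Operator); then Harlow (Helper).
Fontaine and Quinn both have classification seniority date Nov 9, 2010, so the next rule applies.
Fontaine and Quinn are each shift-lead qualified, so the next rule applies.
Among Fontaine and Quinn, by company hire date (earlier first): Fontaine (Nov 7, 2004) before Quinn (Jan 23, 2012).
Order: Fontaine, Quinn, Adeyemi, Harlow.

Harlow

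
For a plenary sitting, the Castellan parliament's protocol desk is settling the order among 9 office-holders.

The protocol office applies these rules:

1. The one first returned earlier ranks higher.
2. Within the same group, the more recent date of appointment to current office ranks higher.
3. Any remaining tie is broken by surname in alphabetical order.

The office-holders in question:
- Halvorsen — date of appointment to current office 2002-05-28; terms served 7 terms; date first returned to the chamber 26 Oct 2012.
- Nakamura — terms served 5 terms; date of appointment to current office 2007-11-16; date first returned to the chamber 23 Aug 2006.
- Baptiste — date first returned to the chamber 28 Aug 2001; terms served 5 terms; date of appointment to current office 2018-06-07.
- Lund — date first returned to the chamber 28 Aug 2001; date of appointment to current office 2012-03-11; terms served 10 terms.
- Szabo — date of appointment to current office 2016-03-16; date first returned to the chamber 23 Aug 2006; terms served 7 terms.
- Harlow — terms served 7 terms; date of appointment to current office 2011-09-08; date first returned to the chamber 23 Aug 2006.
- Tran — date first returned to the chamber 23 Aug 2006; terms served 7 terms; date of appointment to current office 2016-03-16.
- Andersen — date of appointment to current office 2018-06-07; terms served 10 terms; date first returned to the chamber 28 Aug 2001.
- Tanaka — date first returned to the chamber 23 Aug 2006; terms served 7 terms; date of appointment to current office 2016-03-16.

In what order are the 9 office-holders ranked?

Andersen, Baptiste, Lund, Szabo, Tanaka, Tran, Harlow, Nakamura, Halvorsen

By date first returned to the chamber (earlier first): Andersen, Baptiste and Lund (each 28 Aug 2001); then Szabo, Tanaka, Tran, Harlow and Nakamura (each 23 Aug 2006); then Halvorsen (26 Oct 2012).
Among Andersen, Baptiste and Lund, by date of appointment to current office (later first): Andersen and Baptiste (2018-06-07) before Lund (2012-03-11).
Among Andersen and Baptiste, alphabetically by surname: Andersen before Baptiste.
Among Szabo, Tanaka, Tran, Harlow and Nakamura, by date of appointment to current office (later first): Szabo, Tanaka and Tran (2016-03-16) before Harlow (2011-09-08) before Nakamura (2007-11-16).
Among Szabo, Tanaka and Tran, alphabetically by surname: Szabo before Tanaka before Tran.
Full order: Andersen, Baptiste, Lund, Szabo, Tanaka, Tran, Harlow, Nakamura, Halvorsen.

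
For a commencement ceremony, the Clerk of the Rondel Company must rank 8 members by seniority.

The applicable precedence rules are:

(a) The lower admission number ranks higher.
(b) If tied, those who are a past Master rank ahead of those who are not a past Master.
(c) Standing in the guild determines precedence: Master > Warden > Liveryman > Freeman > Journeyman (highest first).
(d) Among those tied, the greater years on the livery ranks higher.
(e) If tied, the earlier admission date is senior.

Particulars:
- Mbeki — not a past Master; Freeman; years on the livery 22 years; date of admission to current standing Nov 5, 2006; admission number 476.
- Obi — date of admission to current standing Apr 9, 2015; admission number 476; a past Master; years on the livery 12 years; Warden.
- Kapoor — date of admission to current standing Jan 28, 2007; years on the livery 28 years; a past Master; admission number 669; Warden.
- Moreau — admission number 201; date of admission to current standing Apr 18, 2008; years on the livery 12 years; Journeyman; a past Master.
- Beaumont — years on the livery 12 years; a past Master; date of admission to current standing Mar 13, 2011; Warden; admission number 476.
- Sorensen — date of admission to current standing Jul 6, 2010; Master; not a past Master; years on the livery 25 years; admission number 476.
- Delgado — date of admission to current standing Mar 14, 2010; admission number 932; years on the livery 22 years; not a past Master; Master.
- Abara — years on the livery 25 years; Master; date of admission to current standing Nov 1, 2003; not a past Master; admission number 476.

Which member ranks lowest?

By admission number (lower first): Moreau (201); then Beaumont, Obi, Abara, Sorensen and Mbeki (each 476); then Kapoor (669); then Delgado (932).
Among Beaumont, Obi, Abara, Sorensen and Mbeki, a past Master before not a past Master: Beaumont and Obi (a past Master) before Abara, Sorensen and Mbeki (not a past Master).
Beaumont and Obi are each Warden, so the next rule applies.
Beaumont and Obi both have years on the livery 12 years, so the next rule applies.
Among Beaumont and Obi, by date of admission to current standing (earlier first): Beaumont (Mar 13, 2011) before Obi (Apr 9, 2015).
Among Abara, Sorensen and Mbeki, by standing in the guild: Abara and Sorensen (Master) before Mbeki (Freeman).
Abara and Sorensen both have years on the livery 25 years, so the next rule applies.
Among Abara and Sorensen, by date of admission to current standing (earlier first): Abara (Nov 1, 2003) before Sorensen (Jul 6, 2010).
Order: Moreau, Beaumont, Obi, Abara, Sorensen, Mbeki, Kapoor, Delgado.

Delgado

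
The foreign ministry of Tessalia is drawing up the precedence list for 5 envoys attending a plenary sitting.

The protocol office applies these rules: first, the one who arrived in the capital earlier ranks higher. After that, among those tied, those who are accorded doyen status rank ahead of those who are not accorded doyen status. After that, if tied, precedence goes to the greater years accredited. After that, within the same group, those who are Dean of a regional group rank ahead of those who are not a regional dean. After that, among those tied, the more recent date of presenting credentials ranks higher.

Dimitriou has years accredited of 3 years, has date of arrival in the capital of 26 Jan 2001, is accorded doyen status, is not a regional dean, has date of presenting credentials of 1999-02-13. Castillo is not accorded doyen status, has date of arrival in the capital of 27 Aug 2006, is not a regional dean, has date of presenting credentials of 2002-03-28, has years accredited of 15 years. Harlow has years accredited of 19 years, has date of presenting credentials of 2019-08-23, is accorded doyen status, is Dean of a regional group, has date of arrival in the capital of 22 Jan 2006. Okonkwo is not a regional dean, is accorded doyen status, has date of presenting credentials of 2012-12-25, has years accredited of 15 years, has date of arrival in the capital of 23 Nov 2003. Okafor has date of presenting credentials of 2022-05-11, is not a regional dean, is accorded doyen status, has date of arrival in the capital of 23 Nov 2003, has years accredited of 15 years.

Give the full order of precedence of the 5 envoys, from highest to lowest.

By date of arrival in the capital (earlier first): Dimitriou (26 Jan 2001); then Okafor and Okonkwo (both 23 Nov 2003); then Harlow (22 Jan 2006); then Castillo (27 Aug 2006).
Okafor and Okonkwo are each accorded doyen status, so the next rule applies.
Okafor and Okonkwo both have years accredited 15 years, so the next rule applies.
Okafor and Okonkwo are each not a regional dean, so the next rule applies.
Among Okafor and Okonkwo, by date of presenting credentials (later first): Okafor (2022-05-11) before Okonkwo (2012-12-25).
Full order: Dimitriou, Okafor, Okonkwo, Harlow, Castillo.

Dimitriou, Okafor, Okonkwo, Harlow, Castillo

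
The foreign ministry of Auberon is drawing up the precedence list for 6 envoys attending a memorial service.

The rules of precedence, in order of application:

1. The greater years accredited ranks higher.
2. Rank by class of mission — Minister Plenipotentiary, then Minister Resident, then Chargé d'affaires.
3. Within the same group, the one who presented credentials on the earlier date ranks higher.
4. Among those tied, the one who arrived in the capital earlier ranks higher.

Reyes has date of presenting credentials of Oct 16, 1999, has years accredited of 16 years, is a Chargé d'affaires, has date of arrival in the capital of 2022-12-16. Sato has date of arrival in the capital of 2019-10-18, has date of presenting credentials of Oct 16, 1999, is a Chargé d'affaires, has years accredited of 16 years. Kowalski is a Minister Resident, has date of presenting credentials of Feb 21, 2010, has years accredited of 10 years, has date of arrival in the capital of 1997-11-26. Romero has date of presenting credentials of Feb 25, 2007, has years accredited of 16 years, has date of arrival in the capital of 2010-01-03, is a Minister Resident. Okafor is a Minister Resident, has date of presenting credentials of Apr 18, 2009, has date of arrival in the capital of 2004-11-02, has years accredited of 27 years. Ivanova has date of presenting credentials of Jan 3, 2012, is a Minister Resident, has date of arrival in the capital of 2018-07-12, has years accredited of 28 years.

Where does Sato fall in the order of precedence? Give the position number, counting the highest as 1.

By years accredited (higher first): Ivanova (28 years); then Okafor (27 years); then Romero, Sato and Reyes (each 16 years); then Kowalski (10 years).
Among Romero, Sato and Reyes, by class of mission: Romero (Minister Resident) before Sato and Reyes (Chargé d'affaires).
Sato and Reyes both have date of presenting credentials Oct 16, 1999, so the next rule applies.
Among Sato and Reyes, by date of arrival in the capital (earlier first): Sato (2019-10-18) before Reyes (2022-12-16).
Order: Ivanova, Okafor, Romero, Sato, Reyes, Kowalski. So position 4.

4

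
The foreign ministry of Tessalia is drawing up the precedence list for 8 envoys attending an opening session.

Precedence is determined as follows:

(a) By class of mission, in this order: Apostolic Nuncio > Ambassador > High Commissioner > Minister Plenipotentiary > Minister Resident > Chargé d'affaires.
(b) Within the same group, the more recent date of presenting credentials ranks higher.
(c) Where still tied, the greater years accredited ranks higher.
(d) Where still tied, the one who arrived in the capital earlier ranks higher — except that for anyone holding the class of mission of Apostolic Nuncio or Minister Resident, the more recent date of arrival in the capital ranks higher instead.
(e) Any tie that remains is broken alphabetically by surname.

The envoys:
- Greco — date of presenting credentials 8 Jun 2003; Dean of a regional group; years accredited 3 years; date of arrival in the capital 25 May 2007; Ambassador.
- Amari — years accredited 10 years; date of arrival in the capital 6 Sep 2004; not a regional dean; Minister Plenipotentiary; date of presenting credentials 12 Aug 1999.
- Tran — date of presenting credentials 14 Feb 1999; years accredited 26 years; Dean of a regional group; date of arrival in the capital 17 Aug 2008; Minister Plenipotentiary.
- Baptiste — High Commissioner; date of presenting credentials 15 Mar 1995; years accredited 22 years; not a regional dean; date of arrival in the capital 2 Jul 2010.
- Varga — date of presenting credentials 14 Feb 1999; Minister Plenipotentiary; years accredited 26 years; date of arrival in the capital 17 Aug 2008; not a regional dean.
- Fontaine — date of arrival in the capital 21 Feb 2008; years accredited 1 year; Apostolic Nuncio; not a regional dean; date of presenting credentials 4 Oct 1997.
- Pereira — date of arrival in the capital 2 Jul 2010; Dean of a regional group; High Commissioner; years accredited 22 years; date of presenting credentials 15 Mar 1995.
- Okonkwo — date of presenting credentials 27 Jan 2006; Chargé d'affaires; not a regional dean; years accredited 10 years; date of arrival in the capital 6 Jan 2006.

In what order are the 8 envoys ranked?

By class of mission: Fontaine (Apostolic Nuncio); then Greco (Ambassador); then Baptiste and Pereira (High Commissioner); then Amari, Tran and Varga (Minister Plenipotentiary); then Okonkwo (Chargé d'affaires).
Baptiste and Pereira both have date of presenting credentials 15 Mar 1995, so the next rule applies.
Baptiste and Pereira both have years accredited 22 years, so the next rule applies.
Baptiste and Pereira both have date of arrival in the capital 2 Jul 2010, so the next rule applies.
Among Baptiste and Pereira, alphabetically by surname: Baptiste before Pereira.
Among Amari, Tran and Varga, by date of presenting credentials (later first): Amari (12 Aug 1999) before Tran and Varga (14 Feb 1999).
Tran and Varga both have years accredited 26 years, so the next rule applies.
Tran and Varga both have date of arrival in the capital 17 Aug 2008, so the next rule applies.
Among Tran and Varga, alphabetically by surname: Tran before Varga.
Full order: Fontaine, Greco, Baptiste, Pereira, Amari, Tran, Varga, Okonkwo.

Fontaine, Greco, Baptiste, Pereira, Amari, Tran, Varga, Okonkwo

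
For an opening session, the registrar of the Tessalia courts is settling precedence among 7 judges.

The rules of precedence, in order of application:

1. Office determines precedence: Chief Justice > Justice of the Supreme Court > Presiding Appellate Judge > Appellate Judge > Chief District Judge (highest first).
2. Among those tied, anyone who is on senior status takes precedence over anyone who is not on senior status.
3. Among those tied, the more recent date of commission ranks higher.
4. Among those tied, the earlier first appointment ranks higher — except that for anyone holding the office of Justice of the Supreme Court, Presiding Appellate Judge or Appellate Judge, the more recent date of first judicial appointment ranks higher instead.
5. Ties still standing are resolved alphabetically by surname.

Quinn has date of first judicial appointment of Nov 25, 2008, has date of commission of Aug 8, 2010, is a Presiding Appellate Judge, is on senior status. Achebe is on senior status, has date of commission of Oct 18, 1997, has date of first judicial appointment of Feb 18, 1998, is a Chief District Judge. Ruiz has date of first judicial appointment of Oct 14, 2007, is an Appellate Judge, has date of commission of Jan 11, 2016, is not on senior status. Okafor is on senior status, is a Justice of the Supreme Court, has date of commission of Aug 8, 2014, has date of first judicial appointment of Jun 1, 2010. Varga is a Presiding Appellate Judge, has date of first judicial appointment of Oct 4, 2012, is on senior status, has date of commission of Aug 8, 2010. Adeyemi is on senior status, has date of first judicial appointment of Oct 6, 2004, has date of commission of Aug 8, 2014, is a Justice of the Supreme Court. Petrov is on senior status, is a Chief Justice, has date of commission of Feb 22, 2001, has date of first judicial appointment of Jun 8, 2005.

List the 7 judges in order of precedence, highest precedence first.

By office: Petrov (Chief Justice); then Okafor and Adeyemi (Justice of the Supreme Court); then Varga and Quinn (Presiding Appellate Judge); then Ruiz (Appellate Judge); then Achebe (Chief District Judge).
Okafor and Adeyemi are each on senior status, so the next rule applies.
Okafor and Adeyemi both have date of commission Aug 8, 2014, so the next rule applies.
Among Okafor and Adeyemi, by date of first judicial appointment (later first) (reversed rule for this group): Okafor (Jun 1, 2010) before Adeyemi (Oct 6, 2004).
Varga and Quinn are each on senior status, so the next rule applies.
Varga and Quinn both have date of commission Aug 8, 2010, so the next rule applies.
Among Varga and Quinn, by date of first judicial appointment (later first) (reversed rule for this group): Varga (Oct 4, 2012) before Quinn (Nov 25, 2008).
Full order: Petrov, Okafor, Adeyemi, Varga, Quinn, Ruiz, Achebe.

Petrov, Okafor, Adeyemi, Varga, Quinn, Ruiz, Achebe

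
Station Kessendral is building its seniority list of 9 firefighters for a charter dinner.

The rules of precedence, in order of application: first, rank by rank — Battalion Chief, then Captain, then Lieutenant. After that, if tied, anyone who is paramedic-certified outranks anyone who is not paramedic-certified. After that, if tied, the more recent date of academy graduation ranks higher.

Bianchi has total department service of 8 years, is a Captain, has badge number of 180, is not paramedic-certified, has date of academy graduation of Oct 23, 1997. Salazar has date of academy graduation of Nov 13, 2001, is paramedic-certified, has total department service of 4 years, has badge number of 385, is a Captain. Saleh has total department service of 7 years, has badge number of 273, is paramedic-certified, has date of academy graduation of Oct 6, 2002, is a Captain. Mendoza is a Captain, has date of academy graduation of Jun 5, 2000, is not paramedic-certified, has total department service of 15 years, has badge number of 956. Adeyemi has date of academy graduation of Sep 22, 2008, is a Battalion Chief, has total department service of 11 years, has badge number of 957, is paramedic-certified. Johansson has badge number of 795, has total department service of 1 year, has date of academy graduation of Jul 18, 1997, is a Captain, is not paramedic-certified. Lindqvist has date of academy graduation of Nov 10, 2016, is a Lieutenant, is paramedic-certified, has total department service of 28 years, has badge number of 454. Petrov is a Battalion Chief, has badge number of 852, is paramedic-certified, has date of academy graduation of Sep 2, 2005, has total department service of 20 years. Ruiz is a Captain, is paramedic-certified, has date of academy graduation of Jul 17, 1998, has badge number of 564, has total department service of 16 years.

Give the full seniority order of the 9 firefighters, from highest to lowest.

By rank: Adeyemi and Petrov (Battalion Chief); then Saleh, Salazar, Ruiz, Mendoza, Bianchi and Johansson (Captain); then Lindqvist (Lieutenant).
Adeyemi and Petrov are each paramedic-certified, so the next rule applies.
Among Adeyemi and Petrov, by date of academy graduation (later first): Adeyemi (Sep 22, 2008) before Petrov (Sep 2, 2005).
Among Saleh, Salazar, Ruiz, Mendoza, Bianchi and Johansson, paramedic-certified before not paramedic-certified: Saleh, Salazar and Ruiz (paramedic-certified) before Mendoza, Bianchi and Johansson (not paramedic-certified).
Among Saleh, Salazar and Ruiz, by date of academy graduation (later first): Saleh (Oct 6, 2002) before Salazar (Nov 13, 2001) before Ruiz (Jul 17, 1998).
Among Mendoza, Bianchi and Johansson, by date of academy graduation (later first): Mendoza (Jun 5, 2000) before Bianchi (Oct 23, 1997) before Johansson (Jul 18, 1997).
Full order: Adeyemi, Petrov, Saleh, Salazar, Ruiz, Mendoza, Bianchi, Johansson, Lindqvist.

Adeyemi, Petrov, Saleh, Salazar, Ruiz, Mendoza, Bianchi, Johansson, Lindqvist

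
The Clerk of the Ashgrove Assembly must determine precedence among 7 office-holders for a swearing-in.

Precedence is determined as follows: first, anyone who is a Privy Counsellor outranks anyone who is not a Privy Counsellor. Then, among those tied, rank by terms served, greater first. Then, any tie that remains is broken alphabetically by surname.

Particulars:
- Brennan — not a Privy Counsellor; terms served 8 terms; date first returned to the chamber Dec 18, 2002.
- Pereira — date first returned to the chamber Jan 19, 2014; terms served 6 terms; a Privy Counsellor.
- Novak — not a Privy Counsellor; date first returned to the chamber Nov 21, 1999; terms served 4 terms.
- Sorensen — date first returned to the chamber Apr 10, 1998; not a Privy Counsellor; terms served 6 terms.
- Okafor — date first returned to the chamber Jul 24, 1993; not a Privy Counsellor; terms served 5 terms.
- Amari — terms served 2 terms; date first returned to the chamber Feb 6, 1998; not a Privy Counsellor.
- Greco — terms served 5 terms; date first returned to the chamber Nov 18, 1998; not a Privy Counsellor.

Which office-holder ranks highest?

Pereira

By the first rule: Pereira (a Privy Counsellor); then Brennan, Sorensen, Greco, Okafor, Novak and Amari (each not a Privy Counsellor).
Among Brennan, Sorensen, Greco, Okafor, Novak and Amari, by terms served (higher first): Brennan (8 terms) before Sorensen (6 terms) before Greco and Okafor (5 terms) before Novak (4 terms) before Amari (2 terms).
Among Greco and Okafor, alphabetically by surname: Greco before Okafor.
Order: Pereira, Brennan, Sorensen, Greco, Okafor, Novak, Amari.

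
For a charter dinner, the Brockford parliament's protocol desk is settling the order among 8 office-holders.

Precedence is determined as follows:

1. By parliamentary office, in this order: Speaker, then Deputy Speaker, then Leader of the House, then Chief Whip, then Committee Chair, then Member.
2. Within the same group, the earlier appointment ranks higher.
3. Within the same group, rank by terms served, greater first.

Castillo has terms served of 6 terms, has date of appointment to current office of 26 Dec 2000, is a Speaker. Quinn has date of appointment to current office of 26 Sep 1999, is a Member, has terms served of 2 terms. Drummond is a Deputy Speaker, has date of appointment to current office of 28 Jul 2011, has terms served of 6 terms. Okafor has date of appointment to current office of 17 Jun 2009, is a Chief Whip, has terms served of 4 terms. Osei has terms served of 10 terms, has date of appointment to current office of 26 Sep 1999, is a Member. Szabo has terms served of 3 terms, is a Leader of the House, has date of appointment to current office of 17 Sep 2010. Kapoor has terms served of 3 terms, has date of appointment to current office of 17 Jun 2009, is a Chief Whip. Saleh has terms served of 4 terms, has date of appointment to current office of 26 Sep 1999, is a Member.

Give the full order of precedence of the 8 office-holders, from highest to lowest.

Castillo, Drummond, Szabo, Okafor, Kapoor, Osei, Saleh, Quinn

By parliamentary office: Castillo (Speaker); then Drummond (Deputy Speaker); then Szabo (Leader of the House); then Okafor and Kapoor (Chief Whip); then Osei, Saleh and Quinn (Member).
Okafor and Kapoor both have date of appointment to current office 17 Jun 2009, so the next rule applies.
Among Okafor and Kapoor, by terms served (higher first): Okafor (4 terms) before Kapoor (3 terms).
Osei, Saleh and Quinn all have date of appointment to current office 26 Sep 1999, so the next rule applies.
Among Osei, Saleh and Quinn, by terms served (higher first): Osei (10 terms) before Saleh (4 terms) before Quinn (2 terms).
Full order: Castillo, Drummond, Szabo, Okafor, Kapoor, Osei, Saleh, Quinn.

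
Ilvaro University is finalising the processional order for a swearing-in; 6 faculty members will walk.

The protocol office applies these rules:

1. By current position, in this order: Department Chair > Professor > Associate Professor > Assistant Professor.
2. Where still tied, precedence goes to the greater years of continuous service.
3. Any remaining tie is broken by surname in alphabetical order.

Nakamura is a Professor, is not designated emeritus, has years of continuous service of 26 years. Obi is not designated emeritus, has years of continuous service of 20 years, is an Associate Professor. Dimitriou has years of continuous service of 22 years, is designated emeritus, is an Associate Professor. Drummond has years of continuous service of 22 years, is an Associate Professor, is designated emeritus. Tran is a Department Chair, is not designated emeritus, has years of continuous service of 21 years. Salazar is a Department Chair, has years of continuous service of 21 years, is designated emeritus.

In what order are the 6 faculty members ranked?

By current position: Salazar and Tran (Department Chair); then Nakamura (Professor); then Dimitriou, Drummond and Obi (Associate Professor).
Salazar and Tran both have years of continuous service 21 years, so the next rule applies.
Among Salazar and Tran, alphabetically by surname: Salazar before Tran.
Among Dimitriou, Drummond and Obi, by years of continuous service (higher first): Dimitriou and Drummond (22 years) before Obi (20 years).
Among Dimitriou and Drummond, alphabetically by surname: Dimitriou before Drummond.
Full order: Salazar, Tran, Nakamura, Dimitriou, Drummond, Obi.

Salazar, Tran, Nakamura, Dimitriou, Drummond, Obi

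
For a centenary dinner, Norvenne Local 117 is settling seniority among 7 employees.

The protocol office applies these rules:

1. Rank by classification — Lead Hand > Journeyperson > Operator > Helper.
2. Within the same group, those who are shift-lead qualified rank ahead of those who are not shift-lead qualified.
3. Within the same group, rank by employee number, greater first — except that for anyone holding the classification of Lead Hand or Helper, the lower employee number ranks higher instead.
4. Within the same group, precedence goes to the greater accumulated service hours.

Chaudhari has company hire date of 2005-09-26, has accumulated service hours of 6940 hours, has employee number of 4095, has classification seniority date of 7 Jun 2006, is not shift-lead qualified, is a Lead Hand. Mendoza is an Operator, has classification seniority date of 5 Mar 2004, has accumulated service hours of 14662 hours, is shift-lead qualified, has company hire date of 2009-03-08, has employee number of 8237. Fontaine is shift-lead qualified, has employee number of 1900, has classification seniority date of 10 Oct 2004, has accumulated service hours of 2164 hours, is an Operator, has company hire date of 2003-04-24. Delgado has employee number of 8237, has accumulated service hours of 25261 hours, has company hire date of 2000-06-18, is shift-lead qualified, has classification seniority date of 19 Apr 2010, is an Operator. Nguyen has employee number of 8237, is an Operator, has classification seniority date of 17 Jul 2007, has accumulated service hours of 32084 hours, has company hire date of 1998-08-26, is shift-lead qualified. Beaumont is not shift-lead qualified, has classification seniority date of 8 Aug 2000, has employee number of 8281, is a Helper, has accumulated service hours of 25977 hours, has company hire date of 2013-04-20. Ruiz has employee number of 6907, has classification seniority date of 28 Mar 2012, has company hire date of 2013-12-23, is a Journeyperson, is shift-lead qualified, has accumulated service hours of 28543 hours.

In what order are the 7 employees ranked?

Chaudhari, Ruiz, Nguyen, Delgado, Mendoza, Fontaine, Beaumont

By classification: Chaudhari (Lead Hand); then Ruiz (Journeyperson); then Nguyen, Delgado, Mendoza and Fontaine (Operator); then Beaumont (Helper).
Nguyen, Delgado, Mendoza and Fontaine are each shift-lead qualified, so the next rule applies.
Among Nguyen, Delgado, Mendoza and Fontaine, by employee number (higher first): Nguyen, Delgado and Mendoza (8237) before Fontaine (1900).
Among Nguyen, Delgado and Mendoza, by accumulated service hours (higher first): Nguyen (32084 hours) before Delgado (25261 hours) before Mendoza (14662 hours).
Full order: Chaudhari, Ruiz, Nguyen, Delgado, Mendoza, Fontaine, Beaumont.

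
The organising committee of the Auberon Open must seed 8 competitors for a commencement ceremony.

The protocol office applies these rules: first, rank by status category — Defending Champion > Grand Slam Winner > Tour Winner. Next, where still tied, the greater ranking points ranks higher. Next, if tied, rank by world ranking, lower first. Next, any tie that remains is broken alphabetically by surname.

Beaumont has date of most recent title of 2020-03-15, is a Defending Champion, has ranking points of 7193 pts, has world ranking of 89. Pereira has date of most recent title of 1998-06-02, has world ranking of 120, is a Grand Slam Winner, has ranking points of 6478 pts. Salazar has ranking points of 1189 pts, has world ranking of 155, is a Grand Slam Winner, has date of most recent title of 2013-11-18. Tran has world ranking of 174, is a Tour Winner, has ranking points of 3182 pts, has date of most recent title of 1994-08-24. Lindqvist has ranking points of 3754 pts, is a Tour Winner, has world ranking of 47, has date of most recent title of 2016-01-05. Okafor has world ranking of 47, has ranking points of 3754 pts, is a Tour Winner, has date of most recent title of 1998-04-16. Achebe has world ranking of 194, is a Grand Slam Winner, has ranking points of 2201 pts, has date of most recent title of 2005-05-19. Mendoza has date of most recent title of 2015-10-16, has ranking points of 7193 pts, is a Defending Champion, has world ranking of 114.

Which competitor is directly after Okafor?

By status category: Beaumont and Mendoza (Defending Champion); then Pereira, Achebe and Salazar (Grand Slam Winner); then Lindqvist, Okafor and Tran (Tour Winner).
Beaumont and Mendoza both have ranking points 7193 pts, so the next rule applies.
Among Beaumont and Mendoza, by world ranking (lower first): Beaumont (89) before Mendoza (114).
Among Pereira, Achebe and Salazar, by ranking points (higher first): Pereira (6478 pts) before Achebe (2201 pts) before Salazar (1189 pts).
Among Lindqvist, Okafor and Tran, by ranking points (higher first): Lindqvist and Okafor (3754 pts) before Tran (3182 pts).
Lindqvist and Okafor both have world ranking 47, so the next rule applies.
Among Lindqvist and Okafor, alphabetically by surname: Lindqvist before Okafor.
Order: Beaumont, Mendoza, Pereira, Achebe, Salazar, Lindqvist, Okafor, Tran.

Tran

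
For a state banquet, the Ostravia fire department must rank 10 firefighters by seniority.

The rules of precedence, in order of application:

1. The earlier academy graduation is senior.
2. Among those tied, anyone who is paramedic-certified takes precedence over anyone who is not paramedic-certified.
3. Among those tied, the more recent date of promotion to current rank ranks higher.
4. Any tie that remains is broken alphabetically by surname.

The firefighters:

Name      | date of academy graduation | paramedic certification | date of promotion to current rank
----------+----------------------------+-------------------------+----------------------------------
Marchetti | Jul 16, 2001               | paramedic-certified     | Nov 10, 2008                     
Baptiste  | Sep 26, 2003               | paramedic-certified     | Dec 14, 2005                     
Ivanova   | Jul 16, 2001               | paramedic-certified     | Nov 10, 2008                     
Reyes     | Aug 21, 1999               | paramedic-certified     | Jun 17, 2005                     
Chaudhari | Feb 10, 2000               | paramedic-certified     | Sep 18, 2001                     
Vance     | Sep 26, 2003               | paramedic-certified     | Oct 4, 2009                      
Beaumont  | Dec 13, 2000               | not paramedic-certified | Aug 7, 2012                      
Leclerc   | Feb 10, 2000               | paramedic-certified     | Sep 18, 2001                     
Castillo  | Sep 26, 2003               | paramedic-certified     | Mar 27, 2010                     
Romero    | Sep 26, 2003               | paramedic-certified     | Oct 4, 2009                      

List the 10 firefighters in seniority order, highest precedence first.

By date of academy graduation (earlier first): Reyes (Aug 21, 1999); then Chaudhari and Leclerc (both Feb 10, 2000); then Beaumont (Dec 13, 2000); then Ivanova and Marchetti (both Jul 16, 2001); then Castillo, Romero, Vance and Baptiste (each Sep 26, 2003).
Chaudhari and Leclerc are each paramedic-certified, so the next rule applies.
Chaudhari and Leclerc both have date of promotion to current rank Sep 18, 2001, so the next rule applies.
Among Chaudhari and Leclerc, alphabetically by surname: Chaudhari before Leclerc.
Ivanova and Marchetti are each paramedic-certified, so the next rule applies.
Ivanova and Marchetti both have date of promotion to current rank Nov 10, 2008, so the next rule applies.
Among Ivanova and Marchetti, alphabetically by surname: Ivanova before Marchetti.
Castillo, Romero, Vance and Baptiste are each paramedic-certified, so the next rule applies.
Among Castillo, Romero, Vance and Baptiste, by date of promotion to current rank (later first): Castillo (Mar 27, 2010) before Romero and Vance (Oct 4, 2009) before Baptiste (Dec 14, 2005).
Among Romero and Vance, alphabetically by surname: Romero before Vance.
Full order: Reyes, Chaudhari, Leclerc, Beaumont, Ivanova, Marchetti, Castillo, Romero, Vance, Baptiste.

Reyes, Chaudhari, Leclerc, Beaumont, Ivanova, Marchetti, Castillo, Romero, Vance, Baptiste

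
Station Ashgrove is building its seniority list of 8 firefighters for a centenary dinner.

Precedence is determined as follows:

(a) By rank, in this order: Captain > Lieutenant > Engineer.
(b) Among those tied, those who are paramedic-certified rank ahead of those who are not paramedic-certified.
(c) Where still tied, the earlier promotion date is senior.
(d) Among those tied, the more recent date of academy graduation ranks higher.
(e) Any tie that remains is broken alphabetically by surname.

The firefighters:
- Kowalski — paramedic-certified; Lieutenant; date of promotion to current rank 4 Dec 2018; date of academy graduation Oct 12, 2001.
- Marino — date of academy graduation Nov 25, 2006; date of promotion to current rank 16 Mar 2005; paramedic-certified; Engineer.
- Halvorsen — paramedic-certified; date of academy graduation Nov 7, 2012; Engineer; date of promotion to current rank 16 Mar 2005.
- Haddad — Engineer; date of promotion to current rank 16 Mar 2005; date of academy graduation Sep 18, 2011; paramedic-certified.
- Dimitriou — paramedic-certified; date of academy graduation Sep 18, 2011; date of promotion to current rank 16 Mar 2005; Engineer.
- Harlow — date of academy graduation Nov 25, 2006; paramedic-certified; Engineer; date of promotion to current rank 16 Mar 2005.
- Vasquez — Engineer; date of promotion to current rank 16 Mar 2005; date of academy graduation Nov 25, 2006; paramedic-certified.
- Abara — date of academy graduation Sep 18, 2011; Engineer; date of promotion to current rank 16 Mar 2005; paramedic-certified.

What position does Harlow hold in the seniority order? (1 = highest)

By rank: Kowalski (Lieutenant); then Halvorsen, Abara, Dimitriou, Haddad, Harlow, Marino and Vasquez (Engineer).
Halvorsen, Abara, Dimitriou, Haddad, Harlow, Marino and Vasquez are each paramedic-certified, so the next rule applies.
Halvorsen, Abara, Dimitriou, Haddad, Harlow, Marino and Vasquez all have date of promotion to current rank 16 Mar 2005, so the next rule applies.
Among Halvorsen, Abara, Dimitriou, Haddad, Harlow, Marino and Vasquez, by date of academy graduation (later first): Halvorsen (Nov 7, 2012) before Abara, Dimitriou and Haddad (Sep 18, 2011) before Harlow, Marino and Vasquez (Nov 25, 2006).
Among Abara, Dimitriou and Haddad, alphabetically by surname: Abara before Dimitriou before Haddad.
Among Harlow, Marino and Vasquez, alphabetically by surname: Harlow before Marino before Vasquez.
Order: Kowalski, Halvorsen, Abara, Dimitriou, Haddad, Harlow, Marino, Vasquez. So position 6.

6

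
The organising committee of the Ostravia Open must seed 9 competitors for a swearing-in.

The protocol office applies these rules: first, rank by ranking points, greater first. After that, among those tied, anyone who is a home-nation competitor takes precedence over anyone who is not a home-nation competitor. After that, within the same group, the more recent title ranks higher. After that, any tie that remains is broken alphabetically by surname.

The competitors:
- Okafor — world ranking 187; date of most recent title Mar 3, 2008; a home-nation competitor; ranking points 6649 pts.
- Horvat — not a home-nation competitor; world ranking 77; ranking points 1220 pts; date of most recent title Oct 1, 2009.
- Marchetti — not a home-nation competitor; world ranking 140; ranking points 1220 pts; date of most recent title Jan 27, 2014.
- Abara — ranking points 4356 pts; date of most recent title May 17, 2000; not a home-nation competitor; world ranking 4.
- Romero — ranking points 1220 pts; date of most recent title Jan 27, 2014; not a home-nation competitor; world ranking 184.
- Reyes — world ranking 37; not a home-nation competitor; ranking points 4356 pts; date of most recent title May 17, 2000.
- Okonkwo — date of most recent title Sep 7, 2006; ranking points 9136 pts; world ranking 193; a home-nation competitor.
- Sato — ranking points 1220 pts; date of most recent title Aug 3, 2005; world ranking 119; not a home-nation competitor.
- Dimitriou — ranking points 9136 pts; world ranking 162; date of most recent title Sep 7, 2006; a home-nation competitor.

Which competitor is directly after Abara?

By ranking points (higher first): Dimitriou and Okonkwo (both 9136 pts); then Okafor (6649 pts); then Abara and Reyes (both 4356 pts); then Marchetti, Romero, Horvat and Sato (each 1220 pts).
Dimitriou and Okonkwo are each a home-nation competitor, so the next rule applies.
Dimitriou and Okonkwo both have date of most recent title Sep 7, 2006, so the next rule applies.
Among Dimitriou and Okonkwo, alphabetically by surname: Dimitriou before Okonkwo.
Abara and Reyes are each not a home-nation competitor, so the next rule applies.
Abara and Reyes both have date of most recent title May 17, 2000, so the next rule applies.
Among Abara and Reyes, alphabetically by surname: Abara before Reyes.
Marchetti, Romero, Horvat and Sato are each not a home-nation competitor, so the next rule applies.
Among Marchetti, Romero, Horvat and Sato, by date of most recent title (later first): Marchetti and Romero (Jan 27, 2014) before Horvat (Oct 1, 2009) before Sato (Aug 3, 2005).
Among Marchetti and Romero, alphabetically by surname: Marchetti before Romero.
Order: Dimitriou, Okonkwo, Okafor, Abara, Reyes, Marchetti, Romero, Horvat, Sato.

Reyes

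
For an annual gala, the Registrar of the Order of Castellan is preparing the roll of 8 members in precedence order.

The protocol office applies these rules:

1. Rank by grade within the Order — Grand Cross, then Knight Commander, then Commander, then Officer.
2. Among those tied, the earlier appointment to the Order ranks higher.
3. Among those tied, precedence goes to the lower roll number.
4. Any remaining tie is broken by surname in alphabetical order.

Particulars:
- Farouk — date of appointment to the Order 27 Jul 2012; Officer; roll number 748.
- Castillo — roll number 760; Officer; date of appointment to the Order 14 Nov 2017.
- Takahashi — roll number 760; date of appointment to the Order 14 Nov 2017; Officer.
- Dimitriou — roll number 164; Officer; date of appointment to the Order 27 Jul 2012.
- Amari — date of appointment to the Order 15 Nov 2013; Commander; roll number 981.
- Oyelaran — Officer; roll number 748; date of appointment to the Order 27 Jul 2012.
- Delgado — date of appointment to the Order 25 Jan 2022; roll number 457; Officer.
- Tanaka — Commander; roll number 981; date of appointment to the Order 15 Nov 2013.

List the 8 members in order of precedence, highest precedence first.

By grade within the Order: Amari and Tanaka (Commander); then Dimitriou, Farouk, Oyelaran, Castillo, Takahashi and Delgado (Officer).
Amari and Tanaka both have date of appointment to the Order 15 Nov 2013, so the next rule applies.
Amari and Tanaka both have roll number 981, so the next rule applies.
Among Amari and Tanaka, alphabetically by surname: Amari before Tanaka.
Among Dimitriou, Farouk, Oyelaran, Castillo, Takahashi and Delgado, by date of appointment to the Order (earlier first): Dimitriou, Farouk and Oyelaran (27 Jul 2012) before Castillo and Takahashi (14 Nov 2017) before Delgado (25 Jan 2022).
Among Dimitriou, Farouk and Oyelaran, by roll number (lower first): Dimitriou (164) before Farouk and Oyelaran (748).
Among Farouk and Oyelaran, alphabetically by surname: Farouk before Oyelaran.
Castillo and Takahashi both have roll number 760, so the next rule applies.
Among Castillo and Takahashi, alphabetically by surname: Castillo before Takahashi.
Full order: Amari, Tanaka, Dimitriou, Farouk, Oyelaran, Castillo, Takahashi, Delgado.

Amari, Tanaka, Dimitriou, Farouk, Oyelaran, Castillo, Takahashi, Delgado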